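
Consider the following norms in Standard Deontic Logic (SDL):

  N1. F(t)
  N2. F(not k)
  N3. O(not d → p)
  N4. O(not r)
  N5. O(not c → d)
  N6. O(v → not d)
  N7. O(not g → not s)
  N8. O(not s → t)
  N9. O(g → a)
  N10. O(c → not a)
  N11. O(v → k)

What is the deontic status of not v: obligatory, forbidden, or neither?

Premise 1, F(t), is equivalent to O(not t).
The contrapositive of premise 8 (O(not s → t)) is O(not t → s), and O(not t) is already established, so O(s).
Premise 7, O(not g → not s), contraposes to O(s → g); with O(s) we get O(g).
With premise 9, O(g → a), the K-axiom yields O(a).
The contrapositive of premise 10 (O(c → not a)) is O(a → not c), and O(a) is already established, so O(not c).
From O(not c) and premise 5, O(not c → d), we obtain O(d).
Premise 6, O(v → not d), contraposes to O(d → not v); with O(d) we get O(not v).
Premises 2, 3, 4, 11 do not contribute to this derivation.
Hence not v is obligatory.

Obligatory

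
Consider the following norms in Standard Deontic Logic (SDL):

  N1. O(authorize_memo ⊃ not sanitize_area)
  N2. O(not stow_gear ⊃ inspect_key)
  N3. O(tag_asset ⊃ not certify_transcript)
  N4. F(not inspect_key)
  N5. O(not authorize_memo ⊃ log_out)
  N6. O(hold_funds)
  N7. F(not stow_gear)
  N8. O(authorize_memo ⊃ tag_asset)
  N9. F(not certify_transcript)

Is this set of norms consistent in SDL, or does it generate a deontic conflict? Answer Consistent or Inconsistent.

Premise 2 is O(not stow_gear ⊃ inspect_key); even if O(inspect_key) held, inferring O(not stow_gear) would be affirming the consequent — invalid.
So O(not stow_gear) is not derivable, and the apparent clash with O(stow_gear) does not arise.
A world satisfying every obligation exists (e.g. authorize_memo=false, certify_transcript=true, hold_funds=true, inspect_key=true, log_out=true, sanitize_area=false, stow_gear=true, tag_asset=false); no atom is both obligatory and forbidden, so the set is consistent.

Consistent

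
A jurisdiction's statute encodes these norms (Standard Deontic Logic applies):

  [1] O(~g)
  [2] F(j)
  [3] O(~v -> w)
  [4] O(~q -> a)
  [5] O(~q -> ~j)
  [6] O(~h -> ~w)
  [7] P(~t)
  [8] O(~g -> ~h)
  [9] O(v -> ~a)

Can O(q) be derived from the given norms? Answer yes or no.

Yes

Premise 1 gives O(~g).
Applying K to premise 8 (O(~g -> ~h)) and O(~g) yields O(~h).
Premise 6 is O(~h -> ~w); since O(~h), deontic closure gives O(~w).
Premise 3 is O(~v -> w); contrapositively O(~w -> v). Since O(~w) holds, K gives O(v).
Applying K to premise 9 (O(v -> ~a)) and O(v) yields O(~a).
The contrapositive of premise 4 (O(~q -> a)) is O(~a -> q), and O(~a) is already established, so O(q).
Premises 2, 5, 7 do not contribute to this derivation.
So O(q) follows.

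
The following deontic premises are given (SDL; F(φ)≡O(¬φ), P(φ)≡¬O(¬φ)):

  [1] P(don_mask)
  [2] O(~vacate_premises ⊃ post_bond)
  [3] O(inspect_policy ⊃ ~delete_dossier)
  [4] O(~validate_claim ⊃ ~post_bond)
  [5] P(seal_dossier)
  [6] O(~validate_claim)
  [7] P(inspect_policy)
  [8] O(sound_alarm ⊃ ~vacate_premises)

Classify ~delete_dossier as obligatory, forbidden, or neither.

Premise 3 is O(inspect_policy ⊃ ~delete_dossier), but O(inspect_policy) is not derivable from the premises (the permission P(inspect_policy) asserts only ~O(~inspect_policy), not O(inspect_policy)), so it does not yield O(~delete_dossier).
No premise or chain of K-axiom applications forces O(~delete_dossier), and none forces O(delete_dossier). So ~delete_dossier is neither obligatory nor forbidden under these norms.

Neither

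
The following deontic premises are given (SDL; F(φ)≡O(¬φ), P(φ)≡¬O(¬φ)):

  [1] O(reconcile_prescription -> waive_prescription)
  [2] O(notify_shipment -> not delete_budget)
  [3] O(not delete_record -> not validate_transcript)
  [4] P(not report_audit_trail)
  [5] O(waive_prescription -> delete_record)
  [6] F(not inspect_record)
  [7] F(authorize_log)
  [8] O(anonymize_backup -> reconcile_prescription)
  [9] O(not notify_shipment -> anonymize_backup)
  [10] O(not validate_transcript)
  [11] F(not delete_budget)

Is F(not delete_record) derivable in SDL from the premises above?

Premise 11 is F(not delete_budget), i.e. O(delete_budget).
The contrapositive of premise 2 (O(notify_shipment -> not delete_budget)) is O(delete_budget -> not notify_shipment), and O(delete_budget) is already established, so O(not notify_shipment).
From O(not notify_shipment) and premise 9, O(not notify_shipment -> anonymize_backup), we obtain O(anonymize_backup).
Applying K to premise 8 (O(anonymize_backup -> reconcile_prescription)) and O(anonymize_backup) yields O(reconcile_prescription).
With premise 1, O(reconcile_prescription -> waive_prescription), the K-axiom yields O(waive_prescription).
Applying K to premise 5 (O(waive_prescription -> delete_record)) and O(waive_prescription) yields O(delete_record).
Premises 3, 4, 6, 7, 10 do not contribute to this derivation.
So O(delete_record) holds, i.e. F(not delete_record). The claim follows.

Yes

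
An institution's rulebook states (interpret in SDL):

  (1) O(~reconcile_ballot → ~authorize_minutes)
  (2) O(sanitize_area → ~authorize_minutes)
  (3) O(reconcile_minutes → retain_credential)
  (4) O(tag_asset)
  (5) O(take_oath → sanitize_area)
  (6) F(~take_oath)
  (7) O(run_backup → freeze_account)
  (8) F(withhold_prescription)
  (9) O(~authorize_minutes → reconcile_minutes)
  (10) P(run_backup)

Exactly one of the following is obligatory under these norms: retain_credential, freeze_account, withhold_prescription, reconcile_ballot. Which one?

retain_credential

Premise 6, F(~take_oath), is equivalent to O(take_oath).
Premise 5 is O(take_oath → sanitize_area); since O(take_oath), deontic closure gives O(sanitize_area).
From O(sanitize_area) and premise 2, O(sanitize_area → ~authorize_minutes), we obtain O(~authorize_minutes).
From O(~authorize_minutes) and premise 9, O(~authorize_minutes → reconcile_minutes), we obtain O(reconcile_minutes).
With premise 3, O(reconcile_minutes → retain_credential), the K-axiom yields O(retain_credential).
So O(retain_credential) holds — retain_credential is obligatory. None of the other listed options is made obligatory by any chain of premises.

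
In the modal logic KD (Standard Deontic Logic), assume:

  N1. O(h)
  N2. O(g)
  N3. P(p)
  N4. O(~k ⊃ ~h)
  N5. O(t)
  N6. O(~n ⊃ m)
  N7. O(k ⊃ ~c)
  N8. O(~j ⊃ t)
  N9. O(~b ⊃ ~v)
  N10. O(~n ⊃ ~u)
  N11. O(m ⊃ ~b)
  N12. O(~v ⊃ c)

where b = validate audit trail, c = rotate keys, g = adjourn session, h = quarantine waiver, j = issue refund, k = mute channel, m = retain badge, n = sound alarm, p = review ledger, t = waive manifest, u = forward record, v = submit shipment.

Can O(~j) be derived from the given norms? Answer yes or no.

Premise 8 is O(~j ⊃ t); even if O(t) held, inferring O(~j) would be affirming the consequent — invalid.
No other premise forces O(~j). An ideal world satisfying every premise can still have ~j false, so O(~j) is not derivable.

No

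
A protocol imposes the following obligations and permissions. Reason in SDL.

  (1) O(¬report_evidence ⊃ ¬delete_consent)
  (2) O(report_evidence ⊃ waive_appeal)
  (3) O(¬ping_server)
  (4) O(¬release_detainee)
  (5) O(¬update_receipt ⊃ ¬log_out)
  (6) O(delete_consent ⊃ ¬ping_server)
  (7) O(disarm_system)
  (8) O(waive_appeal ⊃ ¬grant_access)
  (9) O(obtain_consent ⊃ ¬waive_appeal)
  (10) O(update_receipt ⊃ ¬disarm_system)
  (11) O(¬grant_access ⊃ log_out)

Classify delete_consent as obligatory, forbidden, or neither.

Premise 7 states O(disarm_system) outright.
Premise 10 is O(update_receipt ⊃ ¬disarm_system); contrapositively O(disarm_system ⊃ ¬update_receipt). Since O(disarm_system) holds, K gives O(¬update_receipt).
With premise 5, O(¬update_receipt ⊃ ¬log_out), the K-axiom yields O(¬log_out).
Premise 11, O(¬grant_access ⊃ log_out), contraposes to O(¬log_out ⊃ grant_access); with O(¬log_out) we get O(grant_access).
The contrapositive of premise 8 (O(waive_appeal ⊃ ¬grant_access)) is O(grant_access ⊃ ¬waive_appeal), and O(grant_access) is already established, so O(¬waive_appeal).
Premise 2 is O(report_evidence ⊃ waive_appeal); contrapositively O(¬waive_appeal ⊃ ¬report_evidence). Since O(¬waive_appeal) holds, K gives O(¬report_evidence).
Applying K to premise 1 (O(¬report_evidence ⊃ ¬delete_consent)) and O(¬report_evidence) yields O(¬delete_consent).
Premises 3, 4, 6, 9 do not contribute to this derivation.
Thus O(¬delete_consent), which is F(delete_consent): delete_consent is forbidden.

Forbidden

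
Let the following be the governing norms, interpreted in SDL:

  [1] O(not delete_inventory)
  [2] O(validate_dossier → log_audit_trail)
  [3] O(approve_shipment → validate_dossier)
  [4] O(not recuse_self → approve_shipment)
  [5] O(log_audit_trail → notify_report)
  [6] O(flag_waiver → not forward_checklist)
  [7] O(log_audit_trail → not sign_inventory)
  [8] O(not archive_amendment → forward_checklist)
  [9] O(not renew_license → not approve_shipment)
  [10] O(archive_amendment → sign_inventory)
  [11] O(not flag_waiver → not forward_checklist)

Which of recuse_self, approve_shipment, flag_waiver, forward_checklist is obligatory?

Premises 6 and 11 cover both cases: O(flag_waiver → not forward_checklist) and O(not flag_waiver → not forward_checklist). Since flag_waiver ∨ not flag_waiver is a tautology, O(not forward_checklist) follows.
Premise 8, O(not archive_amendment → forward_checklist), contraposes to O(not forward_checklist → archive_amendment); with O(not forward_checklist) we get O(archive_amendment).
Applying K to premise 10 (O(archive_amendment → sign_inventory)) and O(archive_amendment) yields O(sign_inventory).
Premise 7 is O(log_audit_trail → not sign_inventory); contrapositively O(sign_inventory → not log_audit_trail). Since O(sign_inventory) holds, K gives O(not log_audit_trail).
Premise 2 is O(validate_dossier → log_audit_trail); contrapositively O(not log_audit_trail → not validate_dossier). Since O(not log_audit_trail) holds, K gives O(not validate_dossier).
Premise 3, O(approve_shipment → validate_dossier), contraposes to O(not validate_dossier → not approve_shipment); with O(not validate_dossier) we get O(not approve_shipment).
Premise 4, O(not recuse_self → approve_shipment), contraposes to O(not approve_shipment → recuse_self); with O(not approve_shipment) we get O(recuse_self).
So O(recuse_self) holds — recuse_self is obligatory. None of the other listed options is made obligatory by any chain of premises.

recuse_self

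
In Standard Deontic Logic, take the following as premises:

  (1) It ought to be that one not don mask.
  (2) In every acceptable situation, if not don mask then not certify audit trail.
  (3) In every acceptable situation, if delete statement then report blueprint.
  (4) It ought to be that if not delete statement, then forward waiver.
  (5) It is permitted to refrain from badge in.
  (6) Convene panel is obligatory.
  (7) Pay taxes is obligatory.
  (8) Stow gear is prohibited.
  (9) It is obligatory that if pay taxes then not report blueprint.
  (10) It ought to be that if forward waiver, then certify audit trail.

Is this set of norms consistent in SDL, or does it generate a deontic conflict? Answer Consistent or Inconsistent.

Inconsistent

Premise 7 states O(pay_taxes) outright.
From O(pay_taxes) and premise 9, O(pay_taxes → ¬report_blueprint), we obtain O(¬report_blueprint).
Premise 3 is O(delete_statement → report_blueprint); contrapositively O(¬report_blueprint → ¬delete_statement). Since O(¬report_blueprint) holds, K gives O(¬delete_statement).
From O(¬delete_statement) and premise 4, O(¬delete_statement → forward_waiver), we obtain O(forward_waiver).
From O(forward_waiver) and premise 10, O(forward_waiver → certify_audit_trail), we obtain O(certify_audit_trail).
Premise 2 is O(¬don_mask → ¬certify_audit_trail); contrapositively O(certify_audit_trail → don_mask). Since O(certify_audit_trail) holds, K gives O(don_mask).
But premise 1 directly asserts O(¬don_mask).
We now have both O(don_mask) and O(¬don_mask) — don_mask is simultaneously obligatory and forbidden, violating the D-axiom.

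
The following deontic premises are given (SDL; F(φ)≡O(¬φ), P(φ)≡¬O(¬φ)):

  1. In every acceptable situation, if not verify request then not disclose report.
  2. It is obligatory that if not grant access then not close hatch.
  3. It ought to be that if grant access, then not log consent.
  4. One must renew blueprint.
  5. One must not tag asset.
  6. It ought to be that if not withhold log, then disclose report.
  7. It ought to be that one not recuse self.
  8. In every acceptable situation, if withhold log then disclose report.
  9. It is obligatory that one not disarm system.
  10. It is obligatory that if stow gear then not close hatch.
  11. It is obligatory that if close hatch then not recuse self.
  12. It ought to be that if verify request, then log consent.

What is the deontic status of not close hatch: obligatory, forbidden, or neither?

Premises 6 and 8 cover both cases: O(¬withhold_log → disclose_report) and O(withhold_log → disclose_report). Since ¬withhold_log ∨ withhold_log is a tautology, O(disclose_report) follows.
Premise 1 is O(¬verify_request → ¬disclose_report); contrapositively O(disclose_report → verify_request). Since O(disclose_report) holds, K gives O(verify_request).
From O(verify_request) and premise 12, O(verify_request → log_consent), we obtain O(log_consent).
Premise 3 is O(grant_access → ¬log_consent); contrapositively O(log_consent → ¬grant_access). Since O(log_consent) holds, K gives O(¬grant_access).
Premise 2 is O(¬grant_access → ¬close_hatch); since O(¬grant_access), deontic closure gives O(¬close_hatch).
Premises 4, 5, 7, 9, 10, 11 do not contribute to this derivation.
Hence ¬close_hatch is obligatory.

Obligatory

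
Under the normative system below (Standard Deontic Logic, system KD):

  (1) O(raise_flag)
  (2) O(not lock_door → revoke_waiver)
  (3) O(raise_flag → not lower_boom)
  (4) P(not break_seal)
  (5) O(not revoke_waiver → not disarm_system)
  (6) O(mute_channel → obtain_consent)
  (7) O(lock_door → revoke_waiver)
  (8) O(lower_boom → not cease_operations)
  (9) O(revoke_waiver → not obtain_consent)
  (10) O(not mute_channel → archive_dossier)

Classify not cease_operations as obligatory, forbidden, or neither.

Neither

Premise 8 is O(lower_boom → not cease_operations), but O(lower_boom) is not derivable from the premises, so it does not yield O(not cease_operations).
No premise or chain of K-axiom applications forces O(not cease_operations), and none forces O(cease_operations). So not cease_operations is neither obligatory nor forbidden under these norms.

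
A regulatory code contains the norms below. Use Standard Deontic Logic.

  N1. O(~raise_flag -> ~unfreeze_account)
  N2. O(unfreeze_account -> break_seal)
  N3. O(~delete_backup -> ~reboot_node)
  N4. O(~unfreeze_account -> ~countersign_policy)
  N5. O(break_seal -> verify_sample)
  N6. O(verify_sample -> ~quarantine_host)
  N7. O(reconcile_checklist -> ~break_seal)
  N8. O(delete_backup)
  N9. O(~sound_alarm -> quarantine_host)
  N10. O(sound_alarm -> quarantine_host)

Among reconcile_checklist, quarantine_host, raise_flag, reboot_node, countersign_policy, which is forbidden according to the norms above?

Premises 9 and 10 are O(~sound_alarm -> quarantine_host) and O(sound_alarm -> quarantine_host); every ideal world satisfies ~sound_alarm or sound_alarm, so in either case quarantine_host holds — hence O(quarantine_host).
The contrapositive of premise 6 (O(verify_sample -> ~quarantine_host)) is O(quarantine_host -> ~verify_sample), and O(quarantine_host) is already established, so O(~verify_sample).
Premise 5 is O(break_seal -> verify_sample); contrapositively O(~verify_sample -> ~break_seal). Since O(~verify_sample) holds, K gives O(~break_seal).
Premise 2 is O(unfreeze_account -> break_seal); contrapositively O(~break_seal -> ~unfreeze_account). Since O(~break_seal) holds, K gives O(~unfreeze_account).
Applying K to premise 4 (O(~unfreeze_account -> ~countersign_policy)) and O(~unfreeze_account) yields O(~countersign_policy).
So O(~countersign_policy) holds, i.e. countersign_policy is forbidden. None of the other listed options is forbidden under the premises.

countersign_policy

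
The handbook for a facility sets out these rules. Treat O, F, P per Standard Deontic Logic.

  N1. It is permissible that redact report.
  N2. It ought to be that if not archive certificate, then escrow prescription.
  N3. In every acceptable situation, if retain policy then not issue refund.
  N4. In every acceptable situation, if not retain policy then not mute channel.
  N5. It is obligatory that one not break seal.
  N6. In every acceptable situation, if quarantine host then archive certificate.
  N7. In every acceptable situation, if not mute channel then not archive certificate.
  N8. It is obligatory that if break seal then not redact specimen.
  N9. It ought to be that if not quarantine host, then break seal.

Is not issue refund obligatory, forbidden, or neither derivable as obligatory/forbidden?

Premise 5 states O(¬break_seal) outright.
Premise 9 is O(¬quarantine_host → break_seal); contrapositively O(¬break_seal → quarantine_host). Since O(¬break_seal) holds, K gives O(quarantine_host).
Premise 6 is O(quarantine_host → archive_certificate); since O(quarantine_host), deontic closure gives O(archive_certificate).
The contrapositive of premise 7 (O(¬mute_channel → ¬archive_certificate)) is O(archive_certificate → mute_channel), and O(archive_certificate) is already established, so O(mute_channel).
Premise 4, O(¬retain_policy → ¬mute_channel), contraposes to O(mute_channel → retain_policy); with O(mute_channel) we get O(retain_policy).
Premise 3 is O(retain_policy → ¬issue_refund); since O(retain_policy), deontic closure gives O(¬issue_refund).
Premises 1, 2, 8 do not contribute to this derivation.
Hence ¬issue_refund is obligatory.

Obligatory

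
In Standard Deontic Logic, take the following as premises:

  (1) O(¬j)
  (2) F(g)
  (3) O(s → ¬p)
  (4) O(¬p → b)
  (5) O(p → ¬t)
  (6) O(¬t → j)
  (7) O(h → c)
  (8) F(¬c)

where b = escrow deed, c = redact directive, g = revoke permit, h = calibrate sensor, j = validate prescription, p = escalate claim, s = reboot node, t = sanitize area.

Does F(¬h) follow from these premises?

No

Premise 7 is O(h → c); even if O(c) held, inferring O(h) would be affirming the consequent — invalid.
No other premise forces O(h). An ideal world satisfying every premise can still have ¬h true, so F(¬h) is not derivable.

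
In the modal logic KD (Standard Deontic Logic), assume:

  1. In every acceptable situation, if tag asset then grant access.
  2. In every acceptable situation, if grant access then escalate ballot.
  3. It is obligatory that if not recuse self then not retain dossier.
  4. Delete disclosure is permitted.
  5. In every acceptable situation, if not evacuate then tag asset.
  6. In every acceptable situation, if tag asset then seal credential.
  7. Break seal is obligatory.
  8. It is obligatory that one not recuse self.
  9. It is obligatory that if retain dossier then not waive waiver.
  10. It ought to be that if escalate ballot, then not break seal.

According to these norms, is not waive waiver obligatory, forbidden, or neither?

Premise 9 is O(retain_dossier → ¬waive_waiver), but O(retain_dossier) is not derivable from the premises, so it does not yield O(¬waive_waiver).
No premise or chain of K-axiom applications forces O(¬waive_waiver), and none forces O(waive_waiver). So ¬waive_waiver is neither obligatory nor forbidden under these norms.

Neither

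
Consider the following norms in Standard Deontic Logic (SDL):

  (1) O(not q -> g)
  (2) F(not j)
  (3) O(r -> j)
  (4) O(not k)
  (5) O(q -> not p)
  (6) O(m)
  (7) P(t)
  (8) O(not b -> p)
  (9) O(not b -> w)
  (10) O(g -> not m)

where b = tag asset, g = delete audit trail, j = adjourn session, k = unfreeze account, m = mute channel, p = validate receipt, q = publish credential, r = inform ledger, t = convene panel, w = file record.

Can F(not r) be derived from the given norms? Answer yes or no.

No

Premise 3 is O(r -> j); even if O(j) held, inferring O(r) would be affirming the consequent — invalid.
No other premise forces O(r). An ideal world satisfying every premise can still have not r true, so F(not r) is not derivable.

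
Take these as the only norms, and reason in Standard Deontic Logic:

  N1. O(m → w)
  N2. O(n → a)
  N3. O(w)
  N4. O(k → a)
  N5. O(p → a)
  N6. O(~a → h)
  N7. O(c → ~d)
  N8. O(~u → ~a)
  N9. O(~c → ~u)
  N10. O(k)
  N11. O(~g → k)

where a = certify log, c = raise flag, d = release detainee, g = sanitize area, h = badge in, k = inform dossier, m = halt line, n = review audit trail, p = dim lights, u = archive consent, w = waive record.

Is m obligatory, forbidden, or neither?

Premise 1 is O(m → w); even if O(w) held, inferring O(m) would be affirming the consequent — invalid.
No premise or chain of K-axiom applications forces O(m), and none forces O(~m). So m is neither obligatory nor forbidden under these norms.

Neither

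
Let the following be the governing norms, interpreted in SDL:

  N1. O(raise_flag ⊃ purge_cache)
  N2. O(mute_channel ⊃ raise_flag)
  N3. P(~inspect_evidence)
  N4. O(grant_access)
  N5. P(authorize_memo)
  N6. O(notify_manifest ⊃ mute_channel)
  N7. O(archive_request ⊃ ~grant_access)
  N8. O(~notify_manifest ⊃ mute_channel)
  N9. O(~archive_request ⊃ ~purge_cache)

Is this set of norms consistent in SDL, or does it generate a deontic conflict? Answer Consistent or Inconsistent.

Inconsistent

By case analysis on notify_manifest: premise 6 gives O(notify_manifest ⊃ mute_channel) and premise 8 gives O(~notify_manifest ⊃ mute_channel), so O(mute_channel) either way.
Applying K to premise 2 (O(mute_channel ⊃ raise_flag)) and O(mute_channel) yields O(raise_flag).
Applying K to premise 1 (O(raise_flag ⊃ purge_cache)) and O(raise_flag) yields O(purge_cache).
Premise 9, O(~archive_request ⊃ ~purge_cache), contraposes to O(purge_cache ⊃ archive_request); with O(purge_cache) we get O(archive_request).
Applying K to premise 7 (O(archive_request ⊃ ~grant_access)) and O(archive_request) yields O(~grant_access).
Yet premise 4 states O(grant_access).
We now have both O(~grant_access) and O(grant_access) — grant_access is simultaneously obligatory and forbidden, violating the D-axiom.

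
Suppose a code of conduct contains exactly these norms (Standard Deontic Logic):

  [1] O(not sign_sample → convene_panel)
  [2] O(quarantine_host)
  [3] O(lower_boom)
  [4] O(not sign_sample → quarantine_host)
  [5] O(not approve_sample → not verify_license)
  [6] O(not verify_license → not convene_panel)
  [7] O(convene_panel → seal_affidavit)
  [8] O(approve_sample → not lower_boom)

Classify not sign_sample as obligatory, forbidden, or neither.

From premise 3 we have O(lower_boom).
The contrapositive of premise 8 (O(approve_sample → not lower_boom)) is O(lower_boom → not approve_sample), and O(lower_boom) is already established, so O(not approve_sample).
Applying K to premise 5 (O(not approve_sample → not verify_license)) and O(not approve_sample) yields O(not verify_license).
Applying K to premise 6 (O(not verify_license → not convene_panel)) and O(not verify_license) yields O(not convene_panel).
Premise 1, O(not sign_sample → convene_panel), contraposes to O(not convene_panel → sign_sample); with O(not convene_panel) we get O(sign_sample).
Premises 2, 4, 7 do not contribute to this derivation.
Thus O(sign_sample), which is F(not sign_sample): not sign_sample is forbidden.

Forbidden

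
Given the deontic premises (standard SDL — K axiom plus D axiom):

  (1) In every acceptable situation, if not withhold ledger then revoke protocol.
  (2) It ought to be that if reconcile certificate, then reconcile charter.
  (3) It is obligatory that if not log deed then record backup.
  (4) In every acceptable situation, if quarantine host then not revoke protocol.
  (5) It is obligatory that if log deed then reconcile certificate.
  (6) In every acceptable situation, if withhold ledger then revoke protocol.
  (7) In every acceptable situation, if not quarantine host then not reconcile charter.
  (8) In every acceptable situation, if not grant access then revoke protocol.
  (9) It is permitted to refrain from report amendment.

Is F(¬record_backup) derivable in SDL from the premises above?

Yes

By case analysis on withhold_ledger: premise 6 gives O(withhold_ledger → revoke_protocol) and premise 1 gives O(¬withhold_ledger → revoke_protocol), so O(revoke_protocol) either way.
Premise 4 is O(quarantine_host → ¬revoke_protocol); contrapositively O(revoke_protocol → ¬quarantine_host). Since O(revoke_protocol) holds, K gives O(¬quarantine_host).
From O(¬quarantine_host) and premise 7, O(¬quarantine_host → ¬reconcile_charter), we obtain O(¬reconcile_charter).
The contrapositive of premise 2 (O(reconcile_certificate → reconcile_charter)) is O(¬reconcile_charter → ¬reconcile_certificate), and O(¬reconcile_charter) is already established, so O(¬reconcile_certificate).
Premise 5, O(log_deed → reconcile_certificate), contraposes to O(¬reconcile_certificate → ¬log_deed); with O(¬reconcile_certificate) we get O(¬log_deed).
With premise 3, O(¬log_deed → record_backup), the K-axiom yields O(record_backup).
Premises 8, 9 do not contribute to this derivation.
So O(record_backup) holds, i.e. F(¬record_backup). The claim follows.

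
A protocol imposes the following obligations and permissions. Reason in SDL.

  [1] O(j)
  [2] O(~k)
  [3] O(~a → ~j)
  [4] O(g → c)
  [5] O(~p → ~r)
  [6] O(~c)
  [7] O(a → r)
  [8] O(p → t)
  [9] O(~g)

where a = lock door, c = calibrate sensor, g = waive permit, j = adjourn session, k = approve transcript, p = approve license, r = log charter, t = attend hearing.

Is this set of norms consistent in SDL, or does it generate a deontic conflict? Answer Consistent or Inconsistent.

Premise 4 is O(g → c), but O(g) is not derivable from the premises, so it does not yield O(c).
So O(c) is not derivable, and the apparent clash with O(~c) does not arise.
A world satisfying every obligation exists (e.g. a=true, c=false, g=false, j=true, k=false, p=true, r=true, t=true); no atom is both obligatory and forbidden, so the set is consistent.

Consistent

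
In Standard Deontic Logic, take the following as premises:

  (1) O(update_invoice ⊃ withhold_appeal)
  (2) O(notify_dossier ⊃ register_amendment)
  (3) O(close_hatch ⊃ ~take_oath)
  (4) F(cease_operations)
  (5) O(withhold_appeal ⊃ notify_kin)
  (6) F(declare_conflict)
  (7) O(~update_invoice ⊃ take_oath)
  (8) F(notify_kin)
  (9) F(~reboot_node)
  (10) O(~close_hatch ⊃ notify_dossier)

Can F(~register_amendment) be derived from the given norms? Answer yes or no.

F(notify_kin) at premise 8 means O(~notify_kin).
Premise 5 is O(withhold_appeal ⊃ notify_kin); contrapositively O(~notify_kin ⊃ ~withhold_appeal). Since O(~notify_kin) holds, K gives O(~withhold_appeal).
The contrapositive of premise 1 (O(update_invoice ⊃ withhold_appeal)) is O(~withhold_appeal ⊃ ~update_invoice), and O(~withhold_appeal) is already established, so O(~update_invoice).
From O(~update_invoice) and premise 7, O(~update_invoice ⊃ take_oath), we obtain O(take_oath).
Premise 3 is O(close_hatch ⊃ ~take_oath); contrapositively O(take_oath ⊃ ~close_hatch). Since O(take_oath) holds, K gives O(~close_hatch).
From O(~close_hatch) and premise 10, O(~close_hatch ⊃ notify_dossier), we obtain O(notify_dossier).
With premise 2, O(notify_dossier ⊃ register_amendment), the K-axiom yields O(register_amendment).
Premises 4, 6, 9 do not contribute to this derivation.
So O(register_amendment) holds, i.e. F(~register_amendment). The claim follows.

Yes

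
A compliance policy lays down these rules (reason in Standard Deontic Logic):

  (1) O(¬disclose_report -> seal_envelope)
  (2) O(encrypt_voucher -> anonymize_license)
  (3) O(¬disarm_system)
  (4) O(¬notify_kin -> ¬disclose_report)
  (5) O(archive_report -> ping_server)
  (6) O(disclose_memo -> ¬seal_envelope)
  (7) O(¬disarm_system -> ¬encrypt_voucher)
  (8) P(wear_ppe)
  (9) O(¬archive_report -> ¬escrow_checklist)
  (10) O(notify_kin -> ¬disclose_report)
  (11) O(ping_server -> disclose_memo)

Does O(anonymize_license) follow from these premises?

No

Premise 2 is O(encrypt_voucher -> anonymize_license), but O(encrypt_voucher) is not derivable from the premises, so it does not yield O(anonymize_license).
No other premise forces O(anonymize_license). An ideal world satisfying every premise can still have anonymize_license false, so O(anonymize_license) is not derivable.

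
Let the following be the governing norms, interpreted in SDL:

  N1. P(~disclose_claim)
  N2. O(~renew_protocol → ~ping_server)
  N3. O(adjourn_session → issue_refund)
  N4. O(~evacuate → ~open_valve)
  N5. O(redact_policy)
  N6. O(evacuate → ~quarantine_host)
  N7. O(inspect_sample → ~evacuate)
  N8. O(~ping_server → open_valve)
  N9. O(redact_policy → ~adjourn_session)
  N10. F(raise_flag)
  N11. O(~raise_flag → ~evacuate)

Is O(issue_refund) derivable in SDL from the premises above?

No

Premise 3 is O(adjourn_session → issue_refund), but O(adjourn_session) is not derivable from the premises, so it does not yield O(issue_refund).
No other premise forces O(issue_refund). An ideal world satisfying every premise can still have issue_refund false, so O(issue_refund) is not derivable.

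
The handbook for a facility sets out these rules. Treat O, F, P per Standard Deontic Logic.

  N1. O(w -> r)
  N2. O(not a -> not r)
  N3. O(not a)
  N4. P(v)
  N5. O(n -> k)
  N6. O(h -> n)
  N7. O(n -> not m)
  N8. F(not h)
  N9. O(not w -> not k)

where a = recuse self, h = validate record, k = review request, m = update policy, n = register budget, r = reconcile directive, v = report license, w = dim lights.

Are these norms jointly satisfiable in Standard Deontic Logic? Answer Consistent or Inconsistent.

Premise 3 states O(not a) outright.
Premise 2 is O(not a -> not r); since O(not a), deontic closure gives O(not r).
Premise 1 is O(w -> r); contrapositively O(not r -> not w). Since O(not r) holds, K gives O(not w).
From O(not w) and premise 9, O(not w -> not k), we obtain O(not k).
The contrapositive of premise 5 (O(n -> k)) is O(not k -> not n), and O(not k) is already established, so O(not n).
Premise 6, O(h -> n), contraposes to O(not n -> not h); with O(not n) we get O(not h).
However, F(not h) at premise 8 amounts to O(h).
We now have both O(not h) and O(h) — h is simultaneously obligatory and forbidden, violating the D-axiom.

Inconsistent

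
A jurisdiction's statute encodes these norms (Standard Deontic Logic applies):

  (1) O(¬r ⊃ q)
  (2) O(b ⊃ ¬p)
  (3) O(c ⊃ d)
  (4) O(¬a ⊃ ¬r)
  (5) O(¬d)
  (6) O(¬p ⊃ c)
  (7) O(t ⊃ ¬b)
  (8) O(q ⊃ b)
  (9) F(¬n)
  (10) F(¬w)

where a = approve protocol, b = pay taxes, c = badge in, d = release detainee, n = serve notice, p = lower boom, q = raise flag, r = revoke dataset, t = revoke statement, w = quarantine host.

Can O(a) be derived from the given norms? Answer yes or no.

Yes

Premise 5 gives O(¬d).
Premise 3 is O(c ⊃ d); contrapositively O(¬d ⊃ ¬c). Since O(¬d) holds, K gives O(¬c).
Premise 6, O(¬p ⊃ c), contraposes to O(¬c ⊃ p); with O(¬c) we get O(p).
Premise 2, O(b ⊃ ¬p), contraposes to O(p ⊃ ¬b); with O(p) we get O(¬b).
The contrapositive of premise 8 (O(q ⊃ b)) is O(¬b ⊃ ¬q), and O(¬b) is already established, so O(¬q).
The contrapositive of premise 1 (O(¬r ⊃ q)) is O(¬q ⊃ r), and O(¬q) is already established, so O(r).
Premise 4, O(¬a ⊃ ¬r), contraposes to O(r ⊃ a); with O(r) we get O(a).
Premises 7, 9, 10 do not contribute to this derivation.
So O(a) follows.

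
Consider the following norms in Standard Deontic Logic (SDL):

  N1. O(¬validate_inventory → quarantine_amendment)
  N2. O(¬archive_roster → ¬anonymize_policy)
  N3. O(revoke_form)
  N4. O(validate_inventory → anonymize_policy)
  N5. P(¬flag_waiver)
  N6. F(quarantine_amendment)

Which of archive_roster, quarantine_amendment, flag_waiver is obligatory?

Premise 6 is F(quarantine_amendment), i.e. O(¬quarantine_amendment).
Premise 1 is O(¬validate_inventory → quarantine_amendment); contrapositively O(¬quarantine_amendment → validate_inventory). Since O(¬quarantine_amendment) holds, K gives O(validate_inventory).
With premise 4, O(validate_inventory → anonymize_policy), the K-axiom yields O(anonymize_policy).
The contrapositive of premise 2 (O(¬archive_roster → ¬anonymize_policy)) is O(anonymize_policy → archive_roster), and O(anonymize_policy) is already established, so O(archive_roster).
So O(archive_roster) holds — archive_roster is obligatory. None of the other listed options is made obligatory by any chain of premises.

archive_roster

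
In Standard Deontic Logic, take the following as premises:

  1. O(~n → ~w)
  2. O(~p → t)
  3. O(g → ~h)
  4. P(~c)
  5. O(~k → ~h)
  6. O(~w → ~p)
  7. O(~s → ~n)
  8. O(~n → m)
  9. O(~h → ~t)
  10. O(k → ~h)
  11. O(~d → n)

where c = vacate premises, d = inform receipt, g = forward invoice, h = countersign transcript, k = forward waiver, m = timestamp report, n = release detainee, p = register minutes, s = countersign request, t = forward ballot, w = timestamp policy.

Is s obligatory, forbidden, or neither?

Obligatory

By case analysis on k: premise 10 gives O(k → ~h) and premise 5 gives O(~k → ~h), so O(~h) either way.
Applying K to premise 9 (O(~h → ~t)) and O(~h) yields O(~t).
Premise 2 is O(~p → t); contrapositively O(~t → p). Since O(~t) holds, K gives O(p).
The contrapositive of premise 6 (O(~w → ~p)) is O(p → w), and O(p) is already established, so O(w).
Premise 1, O(~n → ~w), contraposes to O(w → n); with O(w) we get O(n).
Premise 7, O(~s → ~n), contraposes to O(n → s); with O(n) we get O(s).
Premises 3, 4, 8, 11 do not contribute to this derivation.
Hence s is obligatory.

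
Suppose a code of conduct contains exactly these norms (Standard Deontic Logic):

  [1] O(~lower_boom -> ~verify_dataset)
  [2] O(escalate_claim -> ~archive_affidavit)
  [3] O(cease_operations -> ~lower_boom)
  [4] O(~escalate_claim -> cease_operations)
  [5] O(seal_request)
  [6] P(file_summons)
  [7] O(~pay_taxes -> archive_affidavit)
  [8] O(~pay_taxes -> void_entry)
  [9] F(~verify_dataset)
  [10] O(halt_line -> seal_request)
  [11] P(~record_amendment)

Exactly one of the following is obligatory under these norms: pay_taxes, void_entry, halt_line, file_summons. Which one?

pay_taxes

Premise 9 is F(~verify_dataset), i.e. O(verify_dataset).
Premise 1 is O(~lower_boom -> ~verify_dataset); contrapositively O(verify_dataset -> lower_boom). Since O(verify_dataset) holds, K gives O(lower_boom).
Premise 3, O(cease_operations -> ~lower_boom), contraposes to O(lower_boom -> ~cease_operations); with O(lower_boom) we get O(~cease_operations).
Premise 4, O(~escalate_claim -> cease_operations), contraposes to O(~cease_operations -> escalate_claim); with O(~cease_operations) we get O(escalate_claim).
Applying K to premise 2 (O(escalate_claim -> ~archive_affidavit)) and O(escalate_claim) yields O(~archive_affidavit).
Premise 7, O(~pay_taxes -> archive_affidavit), contraposes to O(~archive_affidavit -> pay_taxes); with O(~archive_affidavit) we get O(pay_taxes).
So O(pay_taxes) holds — pay_taxes is obligatory. None of the other listed options is made obligatory by any chain of premises.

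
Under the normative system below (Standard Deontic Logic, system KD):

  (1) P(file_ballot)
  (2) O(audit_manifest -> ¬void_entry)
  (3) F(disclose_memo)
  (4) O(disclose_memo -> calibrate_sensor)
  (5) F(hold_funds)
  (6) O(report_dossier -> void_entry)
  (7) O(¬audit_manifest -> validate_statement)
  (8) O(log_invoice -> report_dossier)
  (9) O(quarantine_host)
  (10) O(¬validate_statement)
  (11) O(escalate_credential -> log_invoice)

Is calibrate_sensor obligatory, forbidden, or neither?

Premise 4 is O(disclose_memo -> calibrate_sensor), but O(disclose_memo) is not derivable from the premises, so it does not yield O(calibrate_sensor).
No premise or chain of K-axiom applications forces O(calibrate_sensor), and none forces O(¬calibrate_sensor). So calibrate_sensor is neither obligatory nor forbidden under these norms.

Neither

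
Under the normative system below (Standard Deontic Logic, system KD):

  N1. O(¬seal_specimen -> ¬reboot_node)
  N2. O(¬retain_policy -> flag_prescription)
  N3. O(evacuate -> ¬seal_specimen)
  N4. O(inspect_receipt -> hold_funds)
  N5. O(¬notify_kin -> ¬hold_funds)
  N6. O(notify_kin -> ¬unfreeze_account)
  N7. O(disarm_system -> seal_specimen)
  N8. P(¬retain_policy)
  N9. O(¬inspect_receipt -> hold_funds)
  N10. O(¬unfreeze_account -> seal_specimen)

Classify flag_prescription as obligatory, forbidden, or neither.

Neither

Premise 2 is O(¬retain_policy -> flag_prescription), but O(¬retain_policy) is not derivable from the premises (the permission P(¬retain_policy) asserts only ¬O(retain_policy), not O(¬retain_policy)), so it does not yield O(flag_prescription).
No premise or chain of K-axiom applications forces O(flag_prescription), and none forces O(¬flag_prescription). So flag_prescription is neither obligatory nor forbidden under these norms.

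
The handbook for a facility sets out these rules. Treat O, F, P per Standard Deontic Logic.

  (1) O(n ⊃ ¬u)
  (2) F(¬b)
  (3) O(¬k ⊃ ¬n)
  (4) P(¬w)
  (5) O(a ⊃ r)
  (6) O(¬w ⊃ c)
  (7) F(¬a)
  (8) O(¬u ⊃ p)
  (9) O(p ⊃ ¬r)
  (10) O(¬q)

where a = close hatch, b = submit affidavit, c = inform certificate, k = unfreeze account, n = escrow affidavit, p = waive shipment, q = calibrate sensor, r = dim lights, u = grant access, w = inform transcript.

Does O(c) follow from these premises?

No

Premise 6 is O(¬w ⊃ c), but O(¬w) is not derivable from the premises (the permission P(¬w) asserts only ¬O(w), not O(¬w)), so it does not yield O(c).
No other premise forces O(c). An ideal world satisfying every premise can still have c false, so O(c) is not derivable.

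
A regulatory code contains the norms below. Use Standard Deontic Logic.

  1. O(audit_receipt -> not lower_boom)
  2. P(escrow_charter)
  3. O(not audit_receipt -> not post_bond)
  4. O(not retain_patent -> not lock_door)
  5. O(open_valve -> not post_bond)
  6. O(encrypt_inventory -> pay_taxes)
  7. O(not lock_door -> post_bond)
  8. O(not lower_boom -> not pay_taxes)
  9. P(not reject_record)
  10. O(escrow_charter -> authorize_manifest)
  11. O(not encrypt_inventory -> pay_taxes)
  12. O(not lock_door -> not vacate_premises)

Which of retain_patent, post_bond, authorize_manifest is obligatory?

retain_patent

Premises 6 and 11 cover both cases: O(encrypt_inventory -> pay_taxes) and O(not encrypt_inventory -> pay_taxes). Since encrypt_inventory ∨ not encrypt_inventory is a tautology, O(pay_taxes) follows.
Premise 8, O(not lower_boom -> not pay_taxes), contraposes to O(pay_taxes -> lower_boom); with O(pay_taxes) we get O(lower_boom).
Premise 1, O(audit_receipt -> not lower_boom), contraposes to O(lower_boom -> not audit_receipt); with O(lower_boom) we get O(not audit_receipt).
Applying K to premise 3 (O(not audit_receipt -> not post_bond)) and O(not audit_receipt) yields O(not post_bond).
Premise 7 is O(not lock_door -> post_bond); contrapositively O(not post_bond -> lock_door). Since O(not post_bond) holds, K gives O(lock_door).
Premise 4, O(not retain_patent -> not lock_door), contraposes to O(lock_door -> retain_patent); with O(lock_door) we get O(retain_patent).
So O(retain_patent) holds — retain_patent is obligatory. None of the other listed options is made obligatory by any chain of premises.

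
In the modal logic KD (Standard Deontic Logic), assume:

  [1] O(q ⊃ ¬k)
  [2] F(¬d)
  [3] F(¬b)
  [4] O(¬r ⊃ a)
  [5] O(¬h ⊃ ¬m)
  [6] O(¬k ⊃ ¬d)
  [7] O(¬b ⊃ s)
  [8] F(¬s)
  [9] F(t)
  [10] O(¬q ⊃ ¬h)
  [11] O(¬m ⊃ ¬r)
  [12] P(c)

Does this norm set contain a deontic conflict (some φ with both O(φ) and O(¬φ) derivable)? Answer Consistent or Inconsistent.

Consistent

Premise 7 is O(¬b ⊃ s); even if O(s) held, inferring O(¬b) would be affirming the consequent — invalid.
So O(¬b) is not derivable, and the apparent clash with O(b) does not arise.
A world satisfying every obligation exists (e.g. a=true, b=true, c=false, d=true, h=false, k=true, m=false, q=false, r=false, s=true, t=false); no atom is both obligatory and forbidden, so the set is consistent.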